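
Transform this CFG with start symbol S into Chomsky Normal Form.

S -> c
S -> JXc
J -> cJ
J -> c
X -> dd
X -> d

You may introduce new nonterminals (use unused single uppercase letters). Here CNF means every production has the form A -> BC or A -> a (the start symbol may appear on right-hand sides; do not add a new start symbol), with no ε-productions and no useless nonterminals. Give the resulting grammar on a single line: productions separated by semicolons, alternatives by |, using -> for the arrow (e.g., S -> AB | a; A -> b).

No ε-productions.
No unit productions to eliminate.
TERM: introduce A -> c, B -> d and substitute in every rule of length ≥2.
BIN: S -> JXA becomes S -> JC, C -> XA.

S -> c | JC; A -> c; B -> d; C -> XA; J -> c | AJ; X -> d | BB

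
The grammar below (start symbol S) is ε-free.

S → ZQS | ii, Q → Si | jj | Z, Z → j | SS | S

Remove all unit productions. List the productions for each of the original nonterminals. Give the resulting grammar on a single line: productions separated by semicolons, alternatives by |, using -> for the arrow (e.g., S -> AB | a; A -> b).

S -> ii | ZQS; Q -> j | SS | Si | ii | jj | ZQS; Z -> j | SS | ii | ZQS

Unit productions: Q->Z, Z->S.
Unit pairs (A ⇒* B via units): (Q,S), (Q,Z), (Z,S).
S: inherits non-unit rules of {S} → ZQS | ii.
Q: inherits non-unit rules of {Q, S, Z} → SS | Si | ZQS | ii | j | jj.
Z: inherits non-unit rules of {S, Z} → SS | ZQS | ii | j.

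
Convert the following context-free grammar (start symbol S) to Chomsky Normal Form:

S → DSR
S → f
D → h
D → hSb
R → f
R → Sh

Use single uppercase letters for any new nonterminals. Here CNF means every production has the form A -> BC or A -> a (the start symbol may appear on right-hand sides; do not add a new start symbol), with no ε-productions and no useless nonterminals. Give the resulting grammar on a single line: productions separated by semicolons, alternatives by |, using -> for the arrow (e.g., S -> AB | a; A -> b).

S -> f | DE; A -> h; B -> b; C -> SB; D -> h | AC; E -> SR; R -> f | SA

No ε-productions.
No unit productions to eliminate.
TERM: introduce B -> b, A -> h and substitute in every rule of length ≥2.
BIN: D -> ASB becomes D -> AC, C -> SB; S -> DSR becomes S -> DE, E -> SR.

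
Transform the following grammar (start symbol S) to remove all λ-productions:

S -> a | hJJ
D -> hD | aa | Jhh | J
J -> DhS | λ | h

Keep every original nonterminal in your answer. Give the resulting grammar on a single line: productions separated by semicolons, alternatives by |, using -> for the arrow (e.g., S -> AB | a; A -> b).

S -> a | h | hJ | hJJ; D -> J | h | aa | hD | hh | Jhh; J -> h | hS | DhS

Nullable set: {D, J}.
S -> hJJ: J, J nullable, giving h | hJ | hJJ.
D -> J: J nullable, giving J.
D -> Jhh: J nullable, giving Jhh | hh.
D -> hD: D nullable, giving h | hD.
Drop J -> λ.
J -> DhS: D nullable, giving DhS | hS.
Unchanged (no nullable symbols): S -> a; D -> aa; J -> h.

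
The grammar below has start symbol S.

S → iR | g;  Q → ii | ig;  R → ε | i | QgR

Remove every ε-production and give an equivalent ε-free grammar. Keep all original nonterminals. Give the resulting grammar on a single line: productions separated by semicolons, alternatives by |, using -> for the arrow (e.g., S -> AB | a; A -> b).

Nullable set: {R}.
S -> iR: R nullable, giving i | iR.
Drop R -> ε.
R -> QgR: R nullable, giving Qg | QgR.
Unchanged (no nullable symbols): S -> g; Q -> ig; Q -> ii; R -> i.

S -> g | i | iR; Q -> ig | ii; R -> i | Qg | QgR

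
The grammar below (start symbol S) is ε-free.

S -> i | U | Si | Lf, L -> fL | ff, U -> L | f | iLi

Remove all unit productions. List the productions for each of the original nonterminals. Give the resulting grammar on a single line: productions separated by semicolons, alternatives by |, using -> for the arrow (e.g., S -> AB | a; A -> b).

Unit productions: S->U, U->L.
Unit pairs (A ⇒* B via units): (S,L), (S,U), (U,L).
S: inherits non-unit rules of {L, S, U} → Lf | Si | f | fL | ff | i | iLi.
L: inherits non-unit rules of {L} → fL | ff.
U: inherits non-unit rules of {L, U} → f | fL | ff | iLi.

S -> f | i | Lf | Si | fL | ff | iLi; L -> fL | ff; U -> f | fL | ff | iLi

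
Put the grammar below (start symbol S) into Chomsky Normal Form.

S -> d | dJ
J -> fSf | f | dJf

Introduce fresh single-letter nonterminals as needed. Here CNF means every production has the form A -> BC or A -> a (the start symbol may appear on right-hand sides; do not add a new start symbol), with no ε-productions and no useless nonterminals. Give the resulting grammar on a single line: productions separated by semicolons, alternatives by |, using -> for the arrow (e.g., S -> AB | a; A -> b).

No ε-productions.
No unit productions to eliminate.
TERM: introduce A -> d, B -> f and substitute in every rule of length ≥2.
BIN: J -> AJB becomes J -> AC, C -> JB; J -> BSB becomes J -> BD, D -> SB.

S -> d | AJ; A -> d; B -> f; C -> JB; D -> SB; J -> f | AC | BD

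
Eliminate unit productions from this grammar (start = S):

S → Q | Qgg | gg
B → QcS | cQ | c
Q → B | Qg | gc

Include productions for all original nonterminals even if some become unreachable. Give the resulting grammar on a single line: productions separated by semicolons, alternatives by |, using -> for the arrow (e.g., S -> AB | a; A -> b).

Unit productions: Q->B, S->Q.
Unit pairs (A ⇒* B via units): (Q,B), (S,B), (S,Q).
S: inherits non-unit rules of {B, Q, S} → QcS | Qg | Qgg | c | cQ | gc | gg.
B: inherits non-unit rules of {B} → QcS | c | cQ.
Q: inherits non-unit rules of {B, Q} → QcS | Qg | c | cQ | gc.

S -> c | Qg | cQ | gc | gg | QcS | Qgg; B -> c | cQ | QcS; Q -> c | Qg | cQ | gc | QcS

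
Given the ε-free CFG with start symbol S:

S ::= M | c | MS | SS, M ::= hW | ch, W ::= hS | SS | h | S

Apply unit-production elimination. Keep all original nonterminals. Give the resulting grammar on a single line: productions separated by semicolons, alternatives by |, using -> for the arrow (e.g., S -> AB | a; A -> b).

Unit productions: S->M, W->S.
Unit pairs (A ⇒* B via units): (S,M), (W,M), (W,S).
S: inherits non-unit rules of {M, S} → MS | SS | c | ch | hW.
M: inherits non-unit rules of {M} → ch | hW.
W: inherits non-unit rules of {M, S, W} → MS | SS | c | ch | h | hS | hW.

S -> c | MS | SS | ch | hW; M -> ch | hW; W -> c | h | MS | SS | ch | hS | hW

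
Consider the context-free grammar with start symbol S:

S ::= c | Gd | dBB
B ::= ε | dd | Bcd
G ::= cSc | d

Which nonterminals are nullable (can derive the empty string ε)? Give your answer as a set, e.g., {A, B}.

Directly nullable (have an ε-rule): {B}.
Not nullable: G, S — each has a terminal in every rule's right-hand side or depends on a non-nullable symbol.

{B}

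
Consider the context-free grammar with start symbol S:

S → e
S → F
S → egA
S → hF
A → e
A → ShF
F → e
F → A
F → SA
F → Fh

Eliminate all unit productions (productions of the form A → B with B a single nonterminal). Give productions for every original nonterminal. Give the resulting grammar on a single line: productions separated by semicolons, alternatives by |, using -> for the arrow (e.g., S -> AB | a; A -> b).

Unit productions: F->A, S->F.
Unit pairs (A ⇒* B via units): (F,A), (S,A), (S,F).
S: inherits non-unit rules of {A, F, S} → Fh | SA | ShF | e | egA | hF.
A: inherits non-unit rules of {A} → ShF | e.
F: inherits non-unit rules of {A, F} → Fh | SA | ShF | e.

S -> e | Fh | SA | hF | ShF | egA; A -> e | ShF; F -> e | Fh | SA | ShF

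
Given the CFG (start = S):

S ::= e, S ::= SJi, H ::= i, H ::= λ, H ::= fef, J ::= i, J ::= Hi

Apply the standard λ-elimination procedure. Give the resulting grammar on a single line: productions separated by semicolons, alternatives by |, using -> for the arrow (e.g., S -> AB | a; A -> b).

S -> e | SJi; H -> i | fef; J -> i | Hi

Nullable set: {H}.
Drop H -> λ.
J -> Hi: H nullable, giving Hi | i.
Unchanged (no nullable symbols): S -> SJi; S -> e; H -> fef; H -> i; J -> i.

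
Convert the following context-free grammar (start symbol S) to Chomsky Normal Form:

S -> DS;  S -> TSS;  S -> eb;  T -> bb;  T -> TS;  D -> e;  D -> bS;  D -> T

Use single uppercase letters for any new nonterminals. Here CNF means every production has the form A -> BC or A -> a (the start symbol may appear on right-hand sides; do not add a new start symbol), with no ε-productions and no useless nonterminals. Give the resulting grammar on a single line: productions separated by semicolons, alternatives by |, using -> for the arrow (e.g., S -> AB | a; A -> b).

S -> BA | DS | TC; A -> b; B -> e; C -> SS; D -> e | AA | AS | TS; T -> AA | TS

No ε-productions.
After unit-elimination: S -> DS | eb | TSS; D -> e | TS | bS | bb; T -> TS | bb.
TERM: introduce A -> b, B -> e and substitute in every rule of length ≥2.
BIN: S -> TSS becomes S -> TC, C -> SS.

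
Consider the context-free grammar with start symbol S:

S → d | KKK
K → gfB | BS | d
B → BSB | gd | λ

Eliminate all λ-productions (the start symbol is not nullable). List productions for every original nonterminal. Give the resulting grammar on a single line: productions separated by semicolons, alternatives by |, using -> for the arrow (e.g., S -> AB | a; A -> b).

S -> d | KKK; B -> S | BS | SB | gd | BSB; K -> S | d | BS | gf | gfB

Nullable set: {B}.
Drop B -> λ.
B -> BSB: B, B nullable, giving BS | BSB | S | SB.
K -> BS: B nullable, giving BS | S.
K -> gfB: B nullable, giving gf | gfB.
Unchanged (no nullable symbols): S -> KKK; S -> d; B -> gd; K -> d.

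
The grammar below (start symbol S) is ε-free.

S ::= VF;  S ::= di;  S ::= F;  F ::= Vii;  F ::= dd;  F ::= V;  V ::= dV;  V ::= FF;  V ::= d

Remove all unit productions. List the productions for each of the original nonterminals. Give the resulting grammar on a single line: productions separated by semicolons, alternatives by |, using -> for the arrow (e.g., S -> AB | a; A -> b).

Unit productions: F->V, S->F.
Unit pairs (A ⇒* B via units): (F,V), (S,F), (S,V).
S: inherits non-unit rules of {F, S, V} → FF | VF | Vii | d | dV | dd | di.
F: inherits non-unit rules of {F, V} → FF | Vii | d | dV | dd.
V: inherits non-unit rules of {V} → FF | d | dV.

S -> d | FF | VF | dV | dd | di | Vii; F -> d | FF | dV | dd | Vii; V -> d | FF | dV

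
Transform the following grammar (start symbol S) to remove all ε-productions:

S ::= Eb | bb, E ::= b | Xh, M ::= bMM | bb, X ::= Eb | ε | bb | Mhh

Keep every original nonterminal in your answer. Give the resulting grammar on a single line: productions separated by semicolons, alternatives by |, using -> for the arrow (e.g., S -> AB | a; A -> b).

S -> Eb | bb; E -> b | h | Xh; M -> bb | bMM; X -> Eb | bb | Mhh

Nullable set: {X}.
E -> Xh: X nullable, giving Xh | h.
Drop X -> ε.
Unchanged (no nullable symbols): S -> Eb; S -> bb; E -> b; M -> bMM; M -> bb; X -> Eb; X -> Mhh; X -> bb.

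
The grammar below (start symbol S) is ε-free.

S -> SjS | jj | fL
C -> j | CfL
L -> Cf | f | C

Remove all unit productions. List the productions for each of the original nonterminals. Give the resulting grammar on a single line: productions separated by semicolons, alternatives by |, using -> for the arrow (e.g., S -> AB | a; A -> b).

Unit productions: L->C.
Unit pairs (A ⇒* B via units): (L,C).
S: inherits non-unit rules of {S} → SjS | fL | jj.
C: inherits non-unit rules of {C} → CfL | j.
L: inherits non-unit rules of {C, L} → Cf | CfL | f | j.

S -> fL | jj | SjS; C -> j | CfL; L -> f | j | Cf | CfL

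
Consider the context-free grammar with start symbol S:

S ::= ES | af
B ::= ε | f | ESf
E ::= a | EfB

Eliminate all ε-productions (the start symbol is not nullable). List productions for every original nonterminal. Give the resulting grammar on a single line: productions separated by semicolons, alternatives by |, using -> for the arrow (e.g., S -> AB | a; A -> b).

S -> ES | af; B -> f | ESf; E -> a | Ef | EfB

Nullable set: {B}.
Drop B -> ε.
E -> EfB: B nullable, giving Ef | EfB.
Unchanged (no nullable symbols): S -> ES; S -> af; B -> ESf; B -> f; E -> a.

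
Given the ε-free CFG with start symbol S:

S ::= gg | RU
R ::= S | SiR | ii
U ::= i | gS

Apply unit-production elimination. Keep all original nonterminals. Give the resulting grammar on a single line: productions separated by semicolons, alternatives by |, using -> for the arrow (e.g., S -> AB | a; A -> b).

Unit productions: R->S.
Unit pairs (A ⇒* B via units): (R,S).
S: inherits non-unit rules of {S} → RU | gg.
R: inherits non-unit rules of {R, S} → RU | SiR | gg | ii.
U: inherits non-unit rules of {U} → gS | i.

S -> RU | gg; R -> RU | gg | ii | SiR; U -> i | gS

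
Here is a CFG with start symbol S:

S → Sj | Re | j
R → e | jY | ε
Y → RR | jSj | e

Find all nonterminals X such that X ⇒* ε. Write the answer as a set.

Directly nullable (have an ε-rule): {R}.
Y is nullable via Y -> RR (every symbol on the right is already known nullable).
Not nullable: S — each has a terminal in every rule's right-hand side or depends on a non-nullable symbol.

{R, Y}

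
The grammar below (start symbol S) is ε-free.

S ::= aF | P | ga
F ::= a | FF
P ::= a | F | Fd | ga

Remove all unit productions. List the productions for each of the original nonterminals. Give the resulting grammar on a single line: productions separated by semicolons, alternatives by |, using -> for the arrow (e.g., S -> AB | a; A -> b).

S -> a | FF | Fd | aF | ga; F -> a | FF; P -> a | FF | Fd | ga

Unit productions: P->F, S->P.
Unit pairs (A ⇒* B via units): (P,F), (S,F), (S,P).
S: inherits non-unit rules of {F, P, S} → FF | Fd | a | aF | ga.
F: inherits non-unit rules of {F} → FF | a.
P: inherits non-unit rules of {F, P} → FF | Fd | a | ga.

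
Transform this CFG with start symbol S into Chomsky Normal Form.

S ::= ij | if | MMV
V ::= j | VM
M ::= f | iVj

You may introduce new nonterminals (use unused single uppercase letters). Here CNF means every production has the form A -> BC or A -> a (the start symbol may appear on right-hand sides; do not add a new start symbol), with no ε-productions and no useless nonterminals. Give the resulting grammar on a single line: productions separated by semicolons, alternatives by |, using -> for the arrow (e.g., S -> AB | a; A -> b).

No ε-productions.
No unit productions to eliminate.
TERM: introduce C -> f, A -> i, B -> j and substitute in every rule of length ≥2.
BIN: M -> AVB becomes M -> AD, D -> VB; S -> MMV becomes S -> ME, E -> MV.

S -> AB | AC | ME; A -> i; B -> j; C -> f; D -> VB; E -> MV; M -> f | AD; V -> j | VM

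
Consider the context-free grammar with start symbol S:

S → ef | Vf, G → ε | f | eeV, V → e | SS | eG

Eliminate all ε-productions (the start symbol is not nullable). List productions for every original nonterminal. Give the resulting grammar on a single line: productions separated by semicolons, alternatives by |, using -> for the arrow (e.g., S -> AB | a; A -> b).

Nullable set: {G}.
Drop G -> ε.
V -> eG: G nullable, giving e | eG.
Unchanged (no nullable symbols): S -> Vf; S -> ef; G -> eeV; G -> f; V -> SS; V -> e.

S -> Vf | ef; G -> f | eeV; V -> e | SS | eG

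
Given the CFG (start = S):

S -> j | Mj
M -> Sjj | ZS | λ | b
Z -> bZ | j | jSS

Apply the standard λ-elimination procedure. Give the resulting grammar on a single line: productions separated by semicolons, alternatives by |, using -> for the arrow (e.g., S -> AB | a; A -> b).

S -> j | Mj; M -> b | ZS | Sjj; Z -> j | bZ | jSS

Nullable set: {M}.
S -> Mj: M nullable, giving Mj | j.
Drop M -> λ.
Unchanged (no nullable symbols): S -> j; M -> Sjj; M -> ZS; M -> b; Z -> bZ; Z -> j; Z -> jSS.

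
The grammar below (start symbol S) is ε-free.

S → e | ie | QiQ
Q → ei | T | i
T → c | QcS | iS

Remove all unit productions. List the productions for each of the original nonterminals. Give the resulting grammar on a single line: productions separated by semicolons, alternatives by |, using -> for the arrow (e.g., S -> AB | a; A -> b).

S -> e | ie | QiQ; Q -> c | i | ei | iS | QcS; T -> c | iS | QcS

Unit productions: Q->T.
Unit pairs (A ⇒* B via units): (Q,T).
S: inherits non-unit rules of {S} → QiQ | e | ie.
Q: inherits non-unit rules of {Q, T} → QcS | c | ei | i | iS.
T: inherits non-unit rules of {T} → QcS | c | iS.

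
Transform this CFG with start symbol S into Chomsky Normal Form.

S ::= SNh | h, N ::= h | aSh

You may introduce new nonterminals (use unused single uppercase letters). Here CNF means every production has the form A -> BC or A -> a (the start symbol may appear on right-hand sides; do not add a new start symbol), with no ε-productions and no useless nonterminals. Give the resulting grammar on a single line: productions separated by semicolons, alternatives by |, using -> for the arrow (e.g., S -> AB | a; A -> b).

S -> h | SD; A -> a; B -> h; C -> SB; D -> NB; N -> h | AC

No ε-productions.
No unit productions to eliminate.
TERM: introduce A -> a, B -> h and substitute in every rule of length ≥2.
BIN: N -> ASB becomes N -> AC, C -> SB; S -> SNB becomes S -> SD, D -> NB.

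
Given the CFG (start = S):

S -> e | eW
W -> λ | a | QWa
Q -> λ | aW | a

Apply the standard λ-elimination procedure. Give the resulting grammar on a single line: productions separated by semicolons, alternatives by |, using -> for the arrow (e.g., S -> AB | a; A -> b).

Nullable set: {Q, W}.
S -> eW: W nullable, giving e | eW.
Drop Q -> λ.
Q -> aW: W nullable, giving a | aW.
Drop W -> λ.
W -> QWa: Q, W nullable, giving QWa | Qa | Wa | a.
Unchanged (no nullable symbols): S -> e; Q -> a; W -> a.

S -> e | eW; Q -> a | aW; W -> a | Qa | Wa | QWa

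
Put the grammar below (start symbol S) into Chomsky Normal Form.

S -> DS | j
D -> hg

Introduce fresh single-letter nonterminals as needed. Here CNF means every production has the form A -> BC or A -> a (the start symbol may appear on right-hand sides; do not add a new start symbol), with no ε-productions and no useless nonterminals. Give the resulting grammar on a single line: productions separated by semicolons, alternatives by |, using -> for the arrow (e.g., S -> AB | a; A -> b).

No ε-productions.
No unit productions to eliminate.
TERM: introduce B -> g, A -> h and substitute in every rule of length ≥2.

S -> j | DS; A -> h; B -> g; D -> AB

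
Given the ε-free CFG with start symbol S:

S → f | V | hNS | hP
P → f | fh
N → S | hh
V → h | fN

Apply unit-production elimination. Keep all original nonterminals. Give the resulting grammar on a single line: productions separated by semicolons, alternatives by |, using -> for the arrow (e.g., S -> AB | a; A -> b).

Unit productions: N->S, S->V.
Unit pairs (A ⇒* B via units): (N,S), (N,V), (S,V).
S: inherits non-unit rules of {S, V} → f | fN | h | hNS | hP.
N: inherits non-unit rules of {N, S, V} → f | fN | h | hNS | hP | hh.
P: inherits non-unit rules of {P} → f | fh.
V: inherits non-unit rules of {V} → fN | h.

S -> f | h | fN | hP | hNS; N -> f | h | fN | hP | hh | hNS; P -> f | fh; V -> h | fN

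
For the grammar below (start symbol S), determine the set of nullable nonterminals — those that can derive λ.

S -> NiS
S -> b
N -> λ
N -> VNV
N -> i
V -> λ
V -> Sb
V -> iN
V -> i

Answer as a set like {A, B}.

{N, V}

Directly nullable (have an ε-rule): {N, V}.
Not nullable: S — each has a terminal in every rule's right-hand side or depends on a non-nullable symbol.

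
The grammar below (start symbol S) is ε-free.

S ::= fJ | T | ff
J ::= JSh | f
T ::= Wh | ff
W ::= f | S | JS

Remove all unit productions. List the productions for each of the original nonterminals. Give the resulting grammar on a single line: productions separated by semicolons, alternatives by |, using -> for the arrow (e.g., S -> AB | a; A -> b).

Unit productions: S->T, W->S.
Unit pairs (A ⇒* B via units): (S,T), (W,S), (W,T).
S: inherits non-unit rules of {S, T} → Wh | fJ | ff.
J: inherits non-unit rules of {J} → JSh | f.
T: inherits non-unit rules of {T} → Wh | ff.
W: inherits non-unit rules of {S, T, W} → JS | Wh | f | fJ | ff.

S -> Wh | fJ | ff; J -> f | JSh; T -> Wh | ff; W -> f | JS | Wh | fJ | ff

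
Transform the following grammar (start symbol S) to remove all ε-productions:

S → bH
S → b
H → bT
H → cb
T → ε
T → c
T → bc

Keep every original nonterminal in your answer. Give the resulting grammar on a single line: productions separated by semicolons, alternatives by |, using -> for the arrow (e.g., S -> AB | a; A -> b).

S -> b | bH; H -> b | bT | cb; T -> c | bc

Nullable set: {T}.
H -> bT: T nullable, giving b | bT.
Drop T -> ε.
Unchanged (no nullable symbols): S -> b; S -> bH; H -> cb; T -> bc; T -> c.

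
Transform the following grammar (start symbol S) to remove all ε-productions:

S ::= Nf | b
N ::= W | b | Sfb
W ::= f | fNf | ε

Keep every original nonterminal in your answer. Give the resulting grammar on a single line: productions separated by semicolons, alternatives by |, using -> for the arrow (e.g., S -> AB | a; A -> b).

S -> b | f | Nf; N -> W | b | Sfb; W -> f | ff | fNf

Nullable set: {N, W}.
S -> Nf: N nullable, giving Nf | f.
N -> W: W nullable, giving W.
Drop W -> ε.
W -> fNf: N nullable, giving fNf | ff.
Unchanged (no nullable symbols): S -> b; N -> Sfb; N -> b; W -> f.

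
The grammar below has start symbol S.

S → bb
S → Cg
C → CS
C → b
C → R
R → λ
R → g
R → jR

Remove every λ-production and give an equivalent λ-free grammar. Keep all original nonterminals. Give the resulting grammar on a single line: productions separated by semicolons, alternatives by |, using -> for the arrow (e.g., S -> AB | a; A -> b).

S -> g | Cg | bb; C -> R | S | b | CS; R -> g | j | jR

Nullable set: {C, R}.
S -> Cg: C nullable, giving Cg | g.
C -> CS: C nullable, giving CS | S.
C -> R: R nullable, giving R.
Drop R -> λ.
R -> jR: R nullable, giving j | jR.
Unchanged (no nullable symbols): S -> bb; C -> b; R -> g.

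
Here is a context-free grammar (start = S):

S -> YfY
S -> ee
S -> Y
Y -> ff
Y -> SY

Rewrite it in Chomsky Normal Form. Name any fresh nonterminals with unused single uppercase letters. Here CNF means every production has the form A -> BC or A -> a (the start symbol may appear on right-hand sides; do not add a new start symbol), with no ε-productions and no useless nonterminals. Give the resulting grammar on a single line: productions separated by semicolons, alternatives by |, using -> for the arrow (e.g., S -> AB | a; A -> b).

No ε-productions.
After unit-elimination: S -> SY | ee | ff | YfY; Y -> SY | ff.
TERM: introduce B -> e, A -> f and substitute in every rule of length ≥2.
BIN: S -> YAY becomes S -> YC, C -> AY.

S -> AA | BB | SY | YC; A -> f; B -> e; C -> AY; Y -> AA | SY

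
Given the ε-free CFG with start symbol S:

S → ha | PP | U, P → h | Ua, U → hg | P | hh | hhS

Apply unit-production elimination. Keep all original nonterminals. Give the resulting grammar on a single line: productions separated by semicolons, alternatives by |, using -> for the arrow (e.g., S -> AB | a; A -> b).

Unit productions: S->U, U->P.
Unit pairs (A ⇒* B via units): (S,P), (S,U), (U,P).
S: inherits non-unit rules of {P, S, U} → PP | Ua | h | ha | hg | hh | hhS.
P: inherits non-unit rules of {P} → Ua | h.
U: inherits non-unit rules of {P, U} → Ua | h | hg | hh | hhS.

S -> h | PP | Ua | ha | hg | hh | hhS; P -> h | Ua; U -> h | Ua | hg | hh | hhS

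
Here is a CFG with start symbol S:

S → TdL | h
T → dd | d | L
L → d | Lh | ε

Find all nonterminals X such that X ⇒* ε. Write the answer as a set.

Directly nullable (have an ε-rule): {L}.
T is nullable via T -> L (every symbol on the right is already known nullable).
Not nullable: S — each has a terminal in every rule's right-hand side or depends on a non-nullable symbol.

{L, T}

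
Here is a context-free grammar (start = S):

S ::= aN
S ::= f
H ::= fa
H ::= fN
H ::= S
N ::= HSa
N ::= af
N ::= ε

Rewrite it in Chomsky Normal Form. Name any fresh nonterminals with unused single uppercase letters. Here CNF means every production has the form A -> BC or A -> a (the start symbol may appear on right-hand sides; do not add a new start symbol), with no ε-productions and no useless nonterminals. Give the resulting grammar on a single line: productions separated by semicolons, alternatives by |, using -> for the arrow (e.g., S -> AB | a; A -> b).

S -> a | f | AN; A -> a; B -> f; C -> SA; H -> a | f | AN | BA | BN; N -> AB | HC

Nullable: {N}; after ε-elimination: S -> a | f | aN; H -> S | f | fN | fa; N -> af | HSa.
After unit-elimination: S -> a | f | aN; H -> a | f | aN | fN | fa; N -> af | HSa.
TERM: introduce A -> a, B -> f and substitute in every rule of length ≥2.
BIN: N -> HSA becomes N -> HC, C -> SA.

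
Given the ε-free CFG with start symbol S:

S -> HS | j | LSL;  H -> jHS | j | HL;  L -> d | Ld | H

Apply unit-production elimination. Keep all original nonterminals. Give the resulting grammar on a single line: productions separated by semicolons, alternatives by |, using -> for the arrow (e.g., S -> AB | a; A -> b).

Unit productions: L->H.
Unit pairs (A ⇒* B via units): (L,H).
S: inherits non-unit rules of {S} → HS | LSL | j.
H: inherits non-unit rules of {H} → HL | j | jHS.
L: inherits non-unit rules of {H, L} → HL | Ld | d | j | jHS.

S -> j | HS | LSL; H -> j | HL | jHS; L -> d | j | HL | Ld | jHS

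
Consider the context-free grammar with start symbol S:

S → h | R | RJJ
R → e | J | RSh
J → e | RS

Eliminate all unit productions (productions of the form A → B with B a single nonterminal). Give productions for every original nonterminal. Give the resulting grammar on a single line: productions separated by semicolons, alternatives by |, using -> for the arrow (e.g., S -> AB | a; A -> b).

S -> e | h | RS | RJJ | RSh; J -> e | RS; R -> e | RS | RSh

Unit productions: R->J, S->R.
Unit pairs (A ⇒* B via units): (R,J), (S,J), (S,R).
S: inherits non-unit rules of {J, R, S} → RJJ | RS | RSh | e | h.
J: inherits non-unit rules of {J} → RS | e.
R: inherits non-unit rules of {J, R} → RS | RSh | e.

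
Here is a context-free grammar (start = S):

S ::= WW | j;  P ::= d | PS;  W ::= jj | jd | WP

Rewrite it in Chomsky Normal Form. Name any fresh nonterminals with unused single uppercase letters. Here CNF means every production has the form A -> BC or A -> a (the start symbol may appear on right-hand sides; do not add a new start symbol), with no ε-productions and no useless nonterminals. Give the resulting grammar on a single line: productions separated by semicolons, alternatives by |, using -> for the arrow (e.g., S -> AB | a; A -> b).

No ε-productions.
No unit productions to eliminate.
TERM: introduce B -> d, A -> j and substitute in every rule of length ≥2.

S -> j | WW; A -> j; B -> d; P -> d | PS; W -> AA | AB | WP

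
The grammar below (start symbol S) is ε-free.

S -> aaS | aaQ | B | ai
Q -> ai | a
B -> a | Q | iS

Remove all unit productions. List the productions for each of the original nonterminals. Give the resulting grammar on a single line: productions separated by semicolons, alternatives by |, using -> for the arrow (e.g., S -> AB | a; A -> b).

S -> a | ai | iS | aaQ | aaS; B -> a | ai | iS; Q -> a | ai

Unit productions: B->Q, S->B.
Unit pairs (A ⇒* B via units): (B,Q), (S,B), (S,Q).
S: inherits non-unit rules of {B, Q, S} → a | aaQ | aaS | ai | iS.
B: inherits non-unit rules of {B, Q} → a | ai | iS.
Q: inherits non-unit rules of {Q} → a | ai.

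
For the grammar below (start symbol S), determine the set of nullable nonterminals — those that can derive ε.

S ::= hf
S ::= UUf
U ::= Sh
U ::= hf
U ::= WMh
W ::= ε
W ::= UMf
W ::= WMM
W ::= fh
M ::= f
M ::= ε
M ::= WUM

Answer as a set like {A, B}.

{M, W}

Directly nullable (have an ε-rule): {M, W}.
Not nullable: S, U — each has a terminal in every rule's right-hand side or depends on a non-nullable symbol.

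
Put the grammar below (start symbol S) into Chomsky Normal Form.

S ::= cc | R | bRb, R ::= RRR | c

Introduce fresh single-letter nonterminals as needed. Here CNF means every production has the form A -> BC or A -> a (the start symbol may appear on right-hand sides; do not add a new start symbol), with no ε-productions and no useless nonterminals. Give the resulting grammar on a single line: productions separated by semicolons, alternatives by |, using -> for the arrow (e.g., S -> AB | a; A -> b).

S -> c | AD | BB | RE; A -> b; B -> c; C -> RR; D -> RA; E -> RR; R -> c | RC

No ε-productions.
After unit-elimination: S -> c | cc | RRR | bRb; R -> c | RRR.
TERM: introduce A -> b, B -> c and substitute in every rule of length ≥2.
BIN: R -> RRR becomes R -> RC, C -> RR; S -> ARA becomes S -> AD, D -> RA; S -> RRR becomes S -> RE, E -> RR.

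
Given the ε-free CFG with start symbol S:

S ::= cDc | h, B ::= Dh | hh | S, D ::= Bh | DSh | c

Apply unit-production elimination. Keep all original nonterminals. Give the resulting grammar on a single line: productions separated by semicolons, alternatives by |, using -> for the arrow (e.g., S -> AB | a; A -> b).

S -> h | cDc; B -> h | Dh | hh | cDc; D -> c | Bh | DSh

Unit productions: B->S.
Unit pairs (A ⇒* B via units): (B,S).
S: inherits non-unit rules of {S} → cDc | h.
B: inherits non-unit rules of {B, S} → Dh | cDc | h | hh.
D: inherits non-unit rules of {D} → Bh | DSh | c.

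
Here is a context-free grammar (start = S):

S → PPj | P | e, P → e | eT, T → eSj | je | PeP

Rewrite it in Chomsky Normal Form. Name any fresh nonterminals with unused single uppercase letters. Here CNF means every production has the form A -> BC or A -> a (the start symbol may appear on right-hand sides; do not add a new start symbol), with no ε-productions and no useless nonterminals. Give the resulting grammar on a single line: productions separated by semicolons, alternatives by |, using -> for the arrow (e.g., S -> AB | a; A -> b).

S -> e | AT | PC; A -> e; B -> j; C -> PB; D -> SB; E -> AP; P -> e | AT; T -> AD | BA | PE

No ε-productions.
After unit-elimination: S -> e | eT | PPj; P -> e | eT; T -> je | PeP | eSj.
TERM: introduce A -> e, B -> j and substitute in every rule of length ≥2.
BIN: S -> PPB becomes S -> PC, C -> PB; T -> ASB becomes T -> AD, D -> SB; T -> PAP becomes T -> PE, E -> AP.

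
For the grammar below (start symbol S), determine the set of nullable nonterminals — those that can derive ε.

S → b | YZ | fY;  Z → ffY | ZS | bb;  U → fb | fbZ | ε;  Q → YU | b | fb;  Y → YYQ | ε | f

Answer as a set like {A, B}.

{Q, U, Y}

Directly nullable (have an ε-rule): {U, Y}.
Q is nullable via Q -> YU (every symbol on the right is already known nullable).
Not nullable: S, Z — each has a terminal in every rule's right-hand side or depends on a non-nullable symbol.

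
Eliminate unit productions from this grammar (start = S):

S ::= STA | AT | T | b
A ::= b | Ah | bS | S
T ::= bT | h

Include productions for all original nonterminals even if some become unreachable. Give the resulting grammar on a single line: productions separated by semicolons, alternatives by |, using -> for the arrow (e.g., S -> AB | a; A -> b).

S -> b | h | AT | bT | STA; A -> b | h | AT | Ah | bS | bT | STA; T -> h | bT

Unit productions: A->S, S->T.
Unit pairs (A ⇒* B via units): (A,S), (A,T), (S,T).
S: inherits non-unit rules of {S, T} → AT | STA | b | bT | h.
A: inherits non-unit rules of {A, S, T} → AT | Ah | STA | b | bS | bT | h.
T: inherits non-unit rules of {T} → bT | h.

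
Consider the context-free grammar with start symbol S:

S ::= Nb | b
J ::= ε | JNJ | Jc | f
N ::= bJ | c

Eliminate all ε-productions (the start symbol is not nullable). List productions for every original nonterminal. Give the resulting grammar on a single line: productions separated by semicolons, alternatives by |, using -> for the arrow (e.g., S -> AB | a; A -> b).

Nullable set: {J}.
Drop J -> ε.
J -> JNJ: J, J nullable, giving JN | JNJ | N | NJ.
J -> Jc: J nullable, giving Jc | c.
N -> bJ: J nullable, giving b | bJ.
Unchanged (no nullable symbols): S -> Nb; S -> b; J -> f; N -> c.

S -> b | Nb; J -> N | c | f | JN | Jc | NJ | JNJ; N -> b | c | bJ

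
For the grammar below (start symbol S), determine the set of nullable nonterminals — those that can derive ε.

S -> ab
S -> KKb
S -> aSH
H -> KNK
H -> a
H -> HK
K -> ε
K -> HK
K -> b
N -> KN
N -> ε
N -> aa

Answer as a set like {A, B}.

Directly nullable (have an ε-rule): {K, N}.
H is nullable via H -> KNK (every symbol on the right is already known nullable).
Not nullable: S — each has a terminal in every rule's right-hand side or depends on a non-nullable symbol.

{H, K, N}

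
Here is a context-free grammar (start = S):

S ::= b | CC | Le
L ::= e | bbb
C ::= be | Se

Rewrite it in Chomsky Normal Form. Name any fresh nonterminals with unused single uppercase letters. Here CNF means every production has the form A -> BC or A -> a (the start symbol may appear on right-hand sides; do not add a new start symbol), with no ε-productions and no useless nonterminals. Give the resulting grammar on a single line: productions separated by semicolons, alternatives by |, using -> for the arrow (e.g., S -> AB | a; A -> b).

S -> b | CC | LA; A -> e; B -> b; C -> BA | SA; D -> BB; L -> e | BD

No ε-productions.
No unit productions to eliminate.
TERM: introduce B -> b, A -> e and substitute in every rule of length ≥2.
BIN: L -> BBB becomes L -> BD, D -> BB.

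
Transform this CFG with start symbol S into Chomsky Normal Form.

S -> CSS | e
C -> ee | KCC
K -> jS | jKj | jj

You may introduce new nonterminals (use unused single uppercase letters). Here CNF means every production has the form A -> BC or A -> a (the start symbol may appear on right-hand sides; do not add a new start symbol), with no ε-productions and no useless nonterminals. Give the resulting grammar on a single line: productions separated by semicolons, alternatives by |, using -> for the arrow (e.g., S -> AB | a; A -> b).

No ε-productions.
No unit productions to eliminate.
TERM: introduce A -> e, B -> j and substitute in every rule of length ≥2.
BIN: C -> KCC becomes C -> KD, D -> CC; K -> BKB becomes K -> BE, E -> KB; S -> CSS becomes S -> CF, F -> SS.

S -> e | CF; A -> e; B -> j; C -> AA | KD; D -> CC; E -> KB; F -> SS; K -> BB | BE | BS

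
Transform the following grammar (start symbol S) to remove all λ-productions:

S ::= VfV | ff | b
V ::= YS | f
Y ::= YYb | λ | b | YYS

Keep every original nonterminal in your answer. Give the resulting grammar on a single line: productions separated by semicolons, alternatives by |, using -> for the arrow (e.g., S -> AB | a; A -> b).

Nullable set: {Y}.
V -> YS: Y nullable, giving S | YS.
Drop Y -> λ.
Y -> YYS: Y, Y nullable, giving S | YS | YYS.
Y -> YYb: Y, Y nullable, giving YYb | Yb | b.
Unchanged (no nullable symbols): S -> VfV; S -> b; S -> ff; V -> f; Y -> b.

S -> b | ff | VfV; V -> S | f | YS; Y -> S | b | YS | Yb | YYS | YYb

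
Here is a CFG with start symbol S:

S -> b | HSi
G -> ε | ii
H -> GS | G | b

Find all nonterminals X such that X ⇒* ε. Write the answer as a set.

{G, H}

Directly nullable (have an ε-rule): {G}.
H is nullable via H -> G (every symbol on the right is already known nullable).
Not nullable: S — each has a terminal in every rule's right-hand side or depends on a non-nullable symbol.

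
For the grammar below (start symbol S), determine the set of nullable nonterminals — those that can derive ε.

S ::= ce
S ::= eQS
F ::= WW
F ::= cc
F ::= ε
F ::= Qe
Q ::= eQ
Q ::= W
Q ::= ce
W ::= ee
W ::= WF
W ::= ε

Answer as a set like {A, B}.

Directly nullable (have an ε-rule): {F, W}.
Q is nullable via Q -> W (every symbol on the right is already known nullable).
Not nullable: S — each has a terminal in every rule's right-hand side or depends on a non-nullable symbol.

{F, Q, W}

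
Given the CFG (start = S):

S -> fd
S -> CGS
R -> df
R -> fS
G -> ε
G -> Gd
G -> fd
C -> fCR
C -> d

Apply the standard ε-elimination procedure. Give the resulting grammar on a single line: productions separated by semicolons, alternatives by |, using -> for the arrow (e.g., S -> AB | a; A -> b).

Nullable set: {G}.
S -> CGS: G nullable, giving CGS | CS.
Drop G -> ε.
G -> Gd: G nullable, giving Gd | d.
Unchanged (no nullable symbols): S -> fd; C -> d; C -> fCR; G -> fd; R -> df; R -> fS.

S -> CS | fd | CGS; C -> d | fCR; G -> d | Gd | fd; R -> df | fS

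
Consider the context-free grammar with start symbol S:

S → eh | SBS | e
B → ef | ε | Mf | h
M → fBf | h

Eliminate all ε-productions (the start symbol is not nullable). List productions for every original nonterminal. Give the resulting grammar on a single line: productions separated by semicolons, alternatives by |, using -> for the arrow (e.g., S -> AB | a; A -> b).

S -> e | SS | eh | SBS; B -> h | Mf | ef; M -> h | ff | fBf

Nullable set: {B}.
S -> SBS: B nullable, giving SBS | SS.
Drop B -> ε.
M -> fBf: B nullable, giving fBf | ff.
Unchanged (no nullable symbols): S -> e; S -> eh; B -> Mf; B -> ef; B -> h; M -> h.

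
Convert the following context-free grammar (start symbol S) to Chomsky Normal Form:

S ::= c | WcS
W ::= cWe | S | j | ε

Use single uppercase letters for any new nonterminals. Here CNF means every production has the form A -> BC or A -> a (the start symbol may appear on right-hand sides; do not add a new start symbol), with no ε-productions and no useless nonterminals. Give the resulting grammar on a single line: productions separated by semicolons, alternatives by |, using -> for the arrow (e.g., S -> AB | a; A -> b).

Nullable: {W}; after ε-elimination: S -> c | cS | WcS; W -> S | j | ce | cWe.
After unit-elimination: S -> c | cS | WcS; W -> c | j | cS | ce | WcS | cWe.
TERM: introduce A -> c, B -> e and substitute in every rule of length ≥2.
BIN: S -> WAS becomes S -> WC, C -> AS; W -> AWB becomes W -> AD, D -> WB; W -> WAS becomes W -> WE, E -> AS.

S -> c | AS | WC; A -> c; B -> e; C -> AS; D -> WB; E -> AS; W -> c | j | AB | AD | AS | WE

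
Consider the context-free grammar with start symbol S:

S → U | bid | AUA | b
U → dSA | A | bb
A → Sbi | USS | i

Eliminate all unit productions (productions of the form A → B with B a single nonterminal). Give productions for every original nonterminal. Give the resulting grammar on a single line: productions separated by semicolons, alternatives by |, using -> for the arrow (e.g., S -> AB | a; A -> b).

S -> b | i | bb | AUA | Sbi | USS | bid | dSA; A -> i | Sbi | USS; U -> i | bb | Sbi | USS | dSA

Unit productions: S->U, U->A.
Unit pairs (A ⇒* B via units): (S,A), (S,U), (U,A).
S: inherits non-unit rules of {A, S, U} → AUA | Sbi | USS | b | bb | bid | dSA | i.
A: inherits non-unit rules of {A} → Sbi | USS | i.
U: inherits non-unit rules of {A, U} → Sbi | USS | bb | dSA | i.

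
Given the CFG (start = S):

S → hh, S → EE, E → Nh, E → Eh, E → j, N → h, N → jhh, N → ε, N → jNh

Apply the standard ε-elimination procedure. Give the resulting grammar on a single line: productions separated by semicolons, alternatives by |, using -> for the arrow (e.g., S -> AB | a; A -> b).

Nullable set: {N}.
E -> Nh: N nullable, giving Nh | h.
Drop N -> ε.
N -> jNh: N nullable, giving jNh | jh.
Unchanged (no nullable symbols): S -> EE; S -> hh; E -> Eh; E -> j; N -> h; N -> jhh.

S -> EE | hh; E -> h | j | Eh | Nh; N -> h | jh | jNh | jhh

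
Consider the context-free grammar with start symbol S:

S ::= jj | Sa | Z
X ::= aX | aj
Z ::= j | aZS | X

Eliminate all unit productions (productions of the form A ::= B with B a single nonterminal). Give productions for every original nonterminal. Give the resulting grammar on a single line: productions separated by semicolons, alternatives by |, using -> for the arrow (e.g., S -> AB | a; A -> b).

Unit productions: S->Z, Z->X.
Unit pairs (A ⇒* B via units): (S,X), (S,Z), (Z,X).
S: inherits non-unit rules of {S, X, Z} → Sa | aX | aZS | aj | j | jj.
X: inherits non-unit rules of {X} → aX | aj.
Z: inherits non-unit rules of {X, Z} → aX | aZS | aj | j.

S -> j | Sa | aX | aj | jj | aZS; X -> aX | aj; Z -> j | aX | aj | aZS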